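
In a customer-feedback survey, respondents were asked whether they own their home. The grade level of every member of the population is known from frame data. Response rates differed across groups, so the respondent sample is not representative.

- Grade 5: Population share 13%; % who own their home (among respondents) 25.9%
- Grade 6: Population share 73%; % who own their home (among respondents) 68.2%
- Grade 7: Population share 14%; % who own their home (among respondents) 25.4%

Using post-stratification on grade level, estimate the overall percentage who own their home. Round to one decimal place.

Reweight to the known grade level distribution:
  Grade 5: 0.13 × 25.9 = 3.367
  Grade 6: 0.73 × 68.2 = 49.786
  Grade 7: 0.14 × 25.4 = 3.556
Post-stratified estimate = 56.709 → 56.7%.

56.7%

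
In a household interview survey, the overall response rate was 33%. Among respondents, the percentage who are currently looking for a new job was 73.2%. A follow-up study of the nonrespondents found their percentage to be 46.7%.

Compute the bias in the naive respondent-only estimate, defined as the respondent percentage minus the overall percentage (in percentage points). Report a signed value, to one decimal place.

Nonresponse fraction = 1 − 0.33 = 0.67.
Bias = (nonresponse fraction) × (respondent percentage − nonrespondent percentage)
     = 0.67 × (73.2 − 46.7) = 0.67 × 26.5 = 17.755.

+17.8 percentage points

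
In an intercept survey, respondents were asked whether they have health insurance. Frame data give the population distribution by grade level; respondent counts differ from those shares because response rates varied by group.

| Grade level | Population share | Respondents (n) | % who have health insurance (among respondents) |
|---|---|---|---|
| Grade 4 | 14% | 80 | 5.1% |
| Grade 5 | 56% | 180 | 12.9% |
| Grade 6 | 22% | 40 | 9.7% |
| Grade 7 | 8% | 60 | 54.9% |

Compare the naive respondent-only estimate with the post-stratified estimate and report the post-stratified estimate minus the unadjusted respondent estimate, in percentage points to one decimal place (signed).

-3.3 percentage points

Naive respondent-only estimate (weights = respondent counts):
  (80/360)×5.1 + (180/360)×12.9 + (40/360)×9.7 + (60/360)×54.9 = 17.8111%
Post-stratifying to population shares instead:
  0.14×5.1 + 0.56×12.9 + 0.22×9.7 + 0.08×54.9 = 14.464%
Difference = 14.464 − 17.8111 = -3.3471 pp.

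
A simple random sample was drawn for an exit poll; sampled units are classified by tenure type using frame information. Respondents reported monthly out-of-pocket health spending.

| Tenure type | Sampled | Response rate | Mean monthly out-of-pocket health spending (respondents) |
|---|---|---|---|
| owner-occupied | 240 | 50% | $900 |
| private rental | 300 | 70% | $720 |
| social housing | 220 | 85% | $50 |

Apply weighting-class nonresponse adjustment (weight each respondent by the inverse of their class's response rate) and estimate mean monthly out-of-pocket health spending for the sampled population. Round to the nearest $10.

$580

Inverse-response-rate weighting restores each class to its sampled count, so class totals weight by n_sampled:
  owner-occupied: 240 × 900 = 216,000
  private rental: 300 × 720 = 216,000
  social housing: 220 × 50 = 11,000
Adjusted estimate = 443,000 / 760 = 582.895 → $580.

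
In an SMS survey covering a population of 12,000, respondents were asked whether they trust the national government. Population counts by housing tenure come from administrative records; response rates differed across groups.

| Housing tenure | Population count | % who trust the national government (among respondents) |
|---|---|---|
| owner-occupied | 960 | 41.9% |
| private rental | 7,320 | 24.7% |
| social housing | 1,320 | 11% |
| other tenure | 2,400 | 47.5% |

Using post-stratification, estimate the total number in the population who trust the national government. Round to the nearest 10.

Estimated count per cell = population count × respondent percentage:
  owner-occupied: 960 × 41.9% = 402.24
  private rental: 7,320 × 24.7% = 1808.04
  social housing: 1,320 × 11% = 145.2
  other tenure: 2,400 × 47.5% = 1140
Estimated total = 3495.48 → 3,500.

3,500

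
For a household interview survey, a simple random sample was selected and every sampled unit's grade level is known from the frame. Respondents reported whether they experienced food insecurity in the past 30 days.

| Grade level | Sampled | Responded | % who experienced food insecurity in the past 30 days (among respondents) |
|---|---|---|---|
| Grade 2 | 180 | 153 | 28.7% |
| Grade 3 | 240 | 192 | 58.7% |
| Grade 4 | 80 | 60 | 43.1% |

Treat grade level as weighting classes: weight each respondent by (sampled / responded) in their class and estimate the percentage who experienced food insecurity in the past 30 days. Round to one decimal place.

Response rates by class: Grade 2 153/180 = 85%, Grade 3 192/240 = 80%, Grade 4 60/80 = 75%.
Each respondent's weight = sampled/responded in their class; summing within a class gives n_sampled, so:
  Grade 2: 180 × 28.7 = 5166
  Grade 3: 240 × 58.7 = 14,088
  Grade 4: 80 × 43.1 = 3448
Adjusted estimate = 22,702 / 500 = 45.404 → 45.4%.

45.4%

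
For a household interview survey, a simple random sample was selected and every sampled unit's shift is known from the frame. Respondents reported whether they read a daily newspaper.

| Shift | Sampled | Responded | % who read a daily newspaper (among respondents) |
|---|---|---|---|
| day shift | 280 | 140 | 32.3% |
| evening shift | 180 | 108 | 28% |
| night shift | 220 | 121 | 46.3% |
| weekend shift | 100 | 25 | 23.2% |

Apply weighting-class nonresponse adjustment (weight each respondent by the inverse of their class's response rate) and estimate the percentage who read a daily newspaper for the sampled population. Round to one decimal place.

Class response rates: day shift 140/280 = 50%, evening shift 108/180 = 60%, night shift 121/220 = 55%, weekend shift 25/100 = 25%.
Weighting each respondent by the inverse class response rate inflates each class back to its sampled size, so the class weight is n_sampled:
  day shift: 280 × 32.3 = 9044
  evening shift: 180 × 28 = 5040
  night shift: 220 × 46.3 = 10,186
  weekend shift: 100 × 23.2 = 2320
Adjusted estimate = 26,590 / 780 = 34.0897 → 34.1%.

34.1%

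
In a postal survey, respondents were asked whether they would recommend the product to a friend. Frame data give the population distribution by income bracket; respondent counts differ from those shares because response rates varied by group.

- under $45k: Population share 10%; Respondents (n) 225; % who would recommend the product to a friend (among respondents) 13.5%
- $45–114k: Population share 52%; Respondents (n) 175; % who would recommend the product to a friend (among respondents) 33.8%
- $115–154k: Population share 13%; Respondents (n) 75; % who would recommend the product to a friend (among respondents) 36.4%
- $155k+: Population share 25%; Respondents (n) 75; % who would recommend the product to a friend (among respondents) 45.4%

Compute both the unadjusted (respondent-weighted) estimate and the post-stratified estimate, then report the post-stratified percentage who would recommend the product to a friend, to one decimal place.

Unadjusted (pooled respondent) estimate weights by respondent counts:
  (225/550)×13.5 + (175/550)×33.8 + (75/550)×36.4 + (75/550)×45.4 = 27.4318%
Reweighting by population income bracket shares:
  0.1×13.5 + 0.52×33.8 + 0.13×36.4 + 0.25×45.4 = 35.008%

35.0%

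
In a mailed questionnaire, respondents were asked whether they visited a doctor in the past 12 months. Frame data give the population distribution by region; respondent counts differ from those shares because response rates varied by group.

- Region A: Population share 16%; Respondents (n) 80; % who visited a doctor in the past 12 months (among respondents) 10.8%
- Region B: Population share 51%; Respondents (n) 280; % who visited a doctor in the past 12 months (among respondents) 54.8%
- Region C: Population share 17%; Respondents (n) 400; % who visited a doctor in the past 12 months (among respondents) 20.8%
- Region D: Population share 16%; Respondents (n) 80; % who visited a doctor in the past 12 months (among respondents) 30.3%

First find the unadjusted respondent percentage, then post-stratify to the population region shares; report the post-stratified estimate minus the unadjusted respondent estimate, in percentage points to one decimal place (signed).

Without adjustment, the pooled respondent share is:
  (80/840)×10.8 + (280/840)×54.8 + (400/840)×20.8 + (80/840)×30.3 = 32.0857%
Post-stratified estimate weights by population shares:
  0.16×10.8 + 0.51×54.8 + 0.17×20.8 + 0.16×30.3 = 38.06%
Difference = 38.06 − 32.0857 = 5.9743 pp.

+6.0 percentage points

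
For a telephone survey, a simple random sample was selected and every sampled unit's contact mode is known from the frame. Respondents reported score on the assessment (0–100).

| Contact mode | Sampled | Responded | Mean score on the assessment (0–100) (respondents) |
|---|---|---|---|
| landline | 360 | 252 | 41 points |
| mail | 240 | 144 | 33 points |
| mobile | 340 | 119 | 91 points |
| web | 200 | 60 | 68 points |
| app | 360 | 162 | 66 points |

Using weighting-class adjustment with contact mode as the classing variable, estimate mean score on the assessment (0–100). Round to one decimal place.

60.7

Response rates by class: landline 252/360 = 70%, mail 144/240 = 60%, mobile 119/340 = 35%, web 60/200 = 30%, app 162/360 = 45%.
With weight = n_sampled/n_responded per class, the weighted class total is n_sampled:
  landline: 360 × 41 = 14,760
  mail: 240 × 33 = 7920
  mobile: 340 × 91 = 30,940
  web: 200 × 68 = 13,600
  app: 360 × 66 = 23,760
Adjusted estimate = 90,980 / 1,500 = 60.6533 → 60.7.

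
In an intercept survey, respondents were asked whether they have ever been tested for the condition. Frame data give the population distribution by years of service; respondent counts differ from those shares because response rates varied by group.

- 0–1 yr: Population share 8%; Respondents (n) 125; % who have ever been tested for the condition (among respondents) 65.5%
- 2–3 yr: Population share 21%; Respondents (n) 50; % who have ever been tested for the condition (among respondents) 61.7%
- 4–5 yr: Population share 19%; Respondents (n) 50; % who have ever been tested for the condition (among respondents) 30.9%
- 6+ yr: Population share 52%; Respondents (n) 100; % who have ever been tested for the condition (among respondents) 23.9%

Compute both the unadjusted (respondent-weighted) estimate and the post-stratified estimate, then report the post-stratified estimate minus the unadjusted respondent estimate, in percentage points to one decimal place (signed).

-10.3 percentage points

Unadjusted (pooled respondent) estimate weights by respondent counts:
  (125/325)×65.5 + (50/325)×61.7 + (50/325)×30.9 + (100/325)×23.9 = 46.7923%
Reweighting by population years of service shares:
  0.08×65.5 + 0.21×61.7 + 0.19×30.9 + 0.52×23.9 = 36.496%
Difference = 36.496 − 46.7923 = -10.2963 pp.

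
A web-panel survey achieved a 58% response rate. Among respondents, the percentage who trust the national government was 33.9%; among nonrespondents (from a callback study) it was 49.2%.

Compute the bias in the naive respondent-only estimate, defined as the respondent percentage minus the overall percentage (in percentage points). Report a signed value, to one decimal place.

Nonresponse fraction = 1 − 0.58 = 0.42.
Bias = (nonresponse fraction) × (respondent percentage − nonrespondent percentage)
     = 0.42 × (33.9 − 49.2) = 0.42 × -15.3 = -6.426.

-6.4 percentage points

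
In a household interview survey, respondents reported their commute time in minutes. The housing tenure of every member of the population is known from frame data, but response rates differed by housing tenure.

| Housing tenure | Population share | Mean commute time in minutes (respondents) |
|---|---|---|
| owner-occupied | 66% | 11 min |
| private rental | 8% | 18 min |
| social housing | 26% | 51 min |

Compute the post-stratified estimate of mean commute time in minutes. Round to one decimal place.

22.0

Weight each group's respondent value by its population share:
  owner-occupied: 0.66 × 11 = 7.26
  private rental: 0.08 × 18 = 1.44
  social housing: 0.26 × 51 = 13.26
Post-stratified estimate = 21.96 → 22.0.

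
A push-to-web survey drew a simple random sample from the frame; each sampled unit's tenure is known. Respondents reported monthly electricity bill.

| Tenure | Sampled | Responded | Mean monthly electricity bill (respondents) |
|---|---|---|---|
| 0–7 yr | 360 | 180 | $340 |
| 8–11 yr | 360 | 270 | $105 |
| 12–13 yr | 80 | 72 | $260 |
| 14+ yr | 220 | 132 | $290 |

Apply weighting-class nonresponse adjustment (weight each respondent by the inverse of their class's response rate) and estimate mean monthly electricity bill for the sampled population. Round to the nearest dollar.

Response rates by class: 0–7 yr 180/360 = 50%, 8–11 yr 270/360 = 75%, 12–13 yr 72/80 = 90%, 14+ yr 132/220 = 60%.
Weighting each respondent by the inverse class response rate inflates each class back to its sampled size, so the class weight is n_sampled:
  0–7 yr: 360 × 340 = 122,400
  8–11 yr: 360 × 105 = 37,800
  12–13 yr: 80 × 260 = 20,800
  14+ yr: 220 × 290 = 63,800
Adjusted estimate = 244,800 / 1,020 = 240 → $240.

$240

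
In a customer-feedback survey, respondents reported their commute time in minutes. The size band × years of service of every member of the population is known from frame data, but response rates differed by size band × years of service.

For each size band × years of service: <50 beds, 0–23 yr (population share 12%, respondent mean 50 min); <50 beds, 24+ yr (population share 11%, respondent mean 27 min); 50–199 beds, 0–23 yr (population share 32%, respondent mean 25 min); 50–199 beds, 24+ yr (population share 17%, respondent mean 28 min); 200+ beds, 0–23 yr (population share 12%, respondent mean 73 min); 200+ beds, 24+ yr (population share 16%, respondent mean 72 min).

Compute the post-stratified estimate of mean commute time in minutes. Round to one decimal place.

42.0

Reweight to the known size band × years of service distribution:
  <50 beds, 0–23 yr: 0.12 × 50 = 6
  <50 beds, 24+ yr: 0.11 × 27 = 2.97
  50–199 beds, 0–23 yr: 0.32 × 25 = 8
  50–199 beds, 24+ yr: 0.17 × 28 = 4.76
  200+ beds, 0–23 yr: 0.12 × 73 = 8.76
  200+ beds, 24+ yr: 0.16 × 72 = 11.52
Post-stratified estimate = 42.01 → 42.0.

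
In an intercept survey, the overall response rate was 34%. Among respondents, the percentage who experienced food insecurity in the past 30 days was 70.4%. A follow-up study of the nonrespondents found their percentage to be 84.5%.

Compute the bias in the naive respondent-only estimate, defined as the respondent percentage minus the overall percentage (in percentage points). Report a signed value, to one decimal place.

-9.3 percentage points

Nonresponse fraction = 1 − 0.34 = 0.66.
Bias = (nonresponse fraction) × (respondent percentage − nonrespondent percentage)
     = 0.66 × (70.4 − 84.5) = 0.66 × -14.1 = -9.306.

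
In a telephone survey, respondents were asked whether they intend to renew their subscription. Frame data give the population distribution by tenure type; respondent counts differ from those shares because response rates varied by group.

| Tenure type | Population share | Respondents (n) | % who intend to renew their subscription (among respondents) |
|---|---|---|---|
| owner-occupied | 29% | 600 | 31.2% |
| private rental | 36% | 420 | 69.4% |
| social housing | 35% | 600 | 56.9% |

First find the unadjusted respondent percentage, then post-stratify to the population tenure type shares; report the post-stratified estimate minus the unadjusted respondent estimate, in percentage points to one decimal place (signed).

+3.3 percentage points

Naive respondent-only estimate (weights = respondent counts):
  (600/1620)×31.2 + (420/1620)×69.4 + (600/1620)×56.9 = 50.6222%
Reweighting by population tenure type shares:
  0.29×31.2 + 0.36×69.4 + 0.35×56.9 = 53.947%
Difference = 53.947 − 50.6222 = 3.3248 pp.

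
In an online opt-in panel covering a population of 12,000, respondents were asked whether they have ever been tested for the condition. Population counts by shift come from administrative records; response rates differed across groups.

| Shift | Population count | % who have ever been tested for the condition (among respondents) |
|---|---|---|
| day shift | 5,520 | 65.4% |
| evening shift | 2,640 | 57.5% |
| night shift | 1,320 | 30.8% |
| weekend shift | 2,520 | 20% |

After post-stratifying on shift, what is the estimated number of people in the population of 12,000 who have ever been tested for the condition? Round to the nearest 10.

6,040

Estimated count per cell = population count × respondent percentage:
  day shift: 5,520 × 65.4% = 3610.08
  evening shift: 2,640 × 57.5% = 1518
  night shift: 1,320 × 30.8% = 406.56
  weekend shift: 2,520 × 20% = 504
Estimated total = 6038.64 → 6,040.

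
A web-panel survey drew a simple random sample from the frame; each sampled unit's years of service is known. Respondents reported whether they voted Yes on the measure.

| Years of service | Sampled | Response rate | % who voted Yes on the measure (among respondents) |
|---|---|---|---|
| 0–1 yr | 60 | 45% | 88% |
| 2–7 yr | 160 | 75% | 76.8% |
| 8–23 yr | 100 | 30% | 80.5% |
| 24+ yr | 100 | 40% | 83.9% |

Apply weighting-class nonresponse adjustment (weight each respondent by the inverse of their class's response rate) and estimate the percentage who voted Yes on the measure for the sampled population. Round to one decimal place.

Each respondent's weight = sampled/responded in their class; summing within a class gives n_sampled, so:
  0–1 yr: 60 × 88 = 5280
  2–7 yr: 160 × 76.8 = 12,288
  8–23 yr: 100 × 80.5 = 8050
  24+ yr: 100 × 83.9 = 8390
Adjusted estimate = 34,008 / 420 = 80.9714 → 81.0%.

81.0%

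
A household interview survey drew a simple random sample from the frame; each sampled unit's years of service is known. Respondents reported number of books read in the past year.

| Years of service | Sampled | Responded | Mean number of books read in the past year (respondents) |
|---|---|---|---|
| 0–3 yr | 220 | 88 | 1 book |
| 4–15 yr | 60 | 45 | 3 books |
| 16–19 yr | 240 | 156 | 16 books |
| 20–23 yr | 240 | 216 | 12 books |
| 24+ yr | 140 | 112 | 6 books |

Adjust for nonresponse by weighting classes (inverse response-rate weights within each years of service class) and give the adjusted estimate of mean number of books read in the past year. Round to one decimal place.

8.8

Class response rates: 0–3 yr 88/220 = 40%, 4–15 yr 45/60 = 75%, 16–19 yr 156/240 = 65%, 20–23 yr 216/240 = 90%, 24+ yr 112/140 = 80%.
Each respondent's weight = sampled/responded in their class; summing within a class gives n_sampled, so:
  0–3 yr: 220 × 1 = 220
  4–15 yr: 60 × 3 = 180
  16–19 yr: 240 × 16 = 3840
  20–23 yr: 240 × 12 = 2880
  24+ yr: 140 × 6 = 840
Adjusted estimate = 7960 / 900 = 8.84444 → 8.8.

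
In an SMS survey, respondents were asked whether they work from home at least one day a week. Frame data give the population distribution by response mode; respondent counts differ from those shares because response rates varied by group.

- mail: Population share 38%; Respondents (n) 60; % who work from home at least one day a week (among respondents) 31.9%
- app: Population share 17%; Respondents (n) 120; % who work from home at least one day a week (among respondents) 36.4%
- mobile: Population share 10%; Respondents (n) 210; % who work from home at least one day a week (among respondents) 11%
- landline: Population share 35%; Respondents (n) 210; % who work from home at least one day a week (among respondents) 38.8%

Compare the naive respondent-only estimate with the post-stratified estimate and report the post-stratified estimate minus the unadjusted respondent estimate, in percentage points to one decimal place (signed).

+5.1 percentage points

Naive respondent-only estimate (weights = respondent counts):
  (60/600)×31.9 + (120/600)×36.4 + (210/600)×11 + (210/600)×38.8 = 27.9%
Reweighting by population response mode shares:
  0.38×31.9 + 0.17×36.4 + 0.1×11 + 0.35×38.8 = 32.99%
Difference = 32.99 − 27.9 = 5.09 pp.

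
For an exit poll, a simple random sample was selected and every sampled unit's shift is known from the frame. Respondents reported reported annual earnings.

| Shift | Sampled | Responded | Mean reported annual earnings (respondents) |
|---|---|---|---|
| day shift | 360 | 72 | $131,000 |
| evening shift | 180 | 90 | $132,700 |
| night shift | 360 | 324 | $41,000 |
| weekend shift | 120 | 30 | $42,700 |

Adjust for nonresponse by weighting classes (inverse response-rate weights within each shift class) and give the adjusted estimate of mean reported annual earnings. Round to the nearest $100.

Class response rates: day shift 72/360 = 20%, evening shift 90/180 = 50%, night shift 324/360 = 90%, weekend shift 30/120 = 25%.
With weight = n_sampled/n_responded per class, the weighted class total is n_sampled:
  day shift: 360 × 131,000 = 47,160,000
  evening shift: 180 × 132,700 = 23,886,000
  night shift: 360 × 41,000 = 14,760,000
  weekend shift: 120 × 42,700 = 5,124,000
Adjusted estimate = 90,930,000 / 1,020 = 89147.1 → $89,100.

$89,100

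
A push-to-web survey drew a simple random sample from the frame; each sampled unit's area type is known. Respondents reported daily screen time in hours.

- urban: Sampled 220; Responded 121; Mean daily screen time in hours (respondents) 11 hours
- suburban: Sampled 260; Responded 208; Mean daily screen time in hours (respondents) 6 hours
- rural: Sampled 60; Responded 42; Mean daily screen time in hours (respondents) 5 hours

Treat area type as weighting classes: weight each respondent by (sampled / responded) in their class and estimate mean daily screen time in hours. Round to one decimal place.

Response rates by class: urban 121/220 = 55%, suburban 208/260 = 80%, rural 42/60 = 70%.
Weighting each respondent by the inverse class response rate inflates each class back to its sampled size, so the class weight is n_sampled:
  urban: 220 × 11 = 2420
  suburban: 260 × 6 = 1560
  rural: 60 × 5 = 300
Adjusted estimate = 4280 / 540 = 7.92593 → 7.9.

7.9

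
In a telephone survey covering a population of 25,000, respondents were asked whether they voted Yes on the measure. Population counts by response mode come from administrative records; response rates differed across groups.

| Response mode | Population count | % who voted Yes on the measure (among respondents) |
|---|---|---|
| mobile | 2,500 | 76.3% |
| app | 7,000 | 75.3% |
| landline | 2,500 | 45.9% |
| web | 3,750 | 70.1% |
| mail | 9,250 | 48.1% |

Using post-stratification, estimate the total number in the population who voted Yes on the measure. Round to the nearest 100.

15,400

Estimated count per cell = population count × respondent percentage:
  mobile: 2,500 × 76.3% = 1907.5
  app: 7,000 × 75.3% = 5271
  landline: 2,500 × 45.9% = 1147.5
  web: 3,750 × 70.1% = 2628.75
  mail: 9,250 × 48.1% = 4449.25
Estimated total = 15,404 → 15,400.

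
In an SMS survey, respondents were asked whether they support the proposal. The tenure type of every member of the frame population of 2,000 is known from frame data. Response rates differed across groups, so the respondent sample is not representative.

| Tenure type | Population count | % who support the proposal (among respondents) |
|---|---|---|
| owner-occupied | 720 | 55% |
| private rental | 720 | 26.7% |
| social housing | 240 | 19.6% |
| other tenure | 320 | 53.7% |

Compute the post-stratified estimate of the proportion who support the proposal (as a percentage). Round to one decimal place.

40.4%

Post-stratification weights by population share, not respondent share:
  owner-occupied: (720/2,000) × 55 = 19.8
  private rental: (720/2,000) × 26.7 = 9.612
  social housing: (240/2,000) × 19.6 = 2.352
  other tenure: (320/2,000) × 53.7 = 8.592
Post-stratified estimate = 40.356 → 40.4%.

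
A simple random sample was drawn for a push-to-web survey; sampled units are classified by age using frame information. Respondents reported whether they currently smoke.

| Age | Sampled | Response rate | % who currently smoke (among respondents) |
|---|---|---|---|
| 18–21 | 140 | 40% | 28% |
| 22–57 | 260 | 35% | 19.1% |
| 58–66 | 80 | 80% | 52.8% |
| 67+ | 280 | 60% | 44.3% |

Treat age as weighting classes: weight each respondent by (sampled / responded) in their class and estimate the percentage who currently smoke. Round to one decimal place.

33.6%

Inverse-response-rate weighting restores each class to its sampled count, so class totals weight by n_sampled:
  18–21: 140 × 28 = 3920
  22–57: 260 × 19.1 = 4966
  58–66: 80 × 52.8 = 4224
  67+: 280 × 44.3 = 12,404
Adjusted estimate = 25,514 / 760 = 33.5711 → 33.6%.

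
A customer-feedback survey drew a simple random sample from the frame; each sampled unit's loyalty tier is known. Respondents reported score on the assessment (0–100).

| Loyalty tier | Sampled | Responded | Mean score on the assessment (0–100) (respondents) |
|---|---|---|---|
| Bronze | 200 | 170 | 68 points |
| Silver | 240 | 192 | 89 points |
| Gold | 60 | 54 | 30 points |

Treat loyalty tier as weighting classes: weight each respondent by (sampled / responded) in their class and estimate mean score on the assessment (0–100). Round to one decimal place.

Class response rates: Bronze 170/200 = 85%, Silver 192/240 = 80%, Gold 54/60 = 90%.
Inverse-response-rate weighting restores each class to its sampled count, so class totals weight by n_sampled:
  Bronze: 200 × 68 = 13,600
  Silver: 240 × 89 = 21,360
  Gold: 60 × 30 = 1800
Adjusted estimate = 36,760 / 500 = 73.52 → 73.5.

73.5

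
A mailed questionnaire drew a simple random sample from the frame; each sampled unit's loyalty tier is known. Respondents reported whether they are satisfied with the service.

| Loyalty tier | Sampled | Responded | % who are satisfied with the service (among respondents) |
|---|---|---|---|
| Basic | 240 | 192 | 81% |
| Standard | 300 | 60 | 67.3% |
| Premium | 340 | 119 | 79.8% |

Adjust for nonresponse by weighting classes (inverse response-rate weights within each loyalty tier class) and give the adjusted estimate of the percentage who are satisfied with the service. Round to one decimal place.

75.9%

Class response rates: Basic 192/240 = 80%, Standard 60/300 = 20%, Premium 119/340 = 35%.
With weight = n_sampled/n_responded per class, the weighted class total is n_sampled:
  Basic: 240 × 81 = 19,440
  Standard: 300 × 67.3 = 20,190
  Premium: 340 × 79.8 = 27,132
Adjusted estimate = 66,762 / 880 = 75.8659 → 75.9%.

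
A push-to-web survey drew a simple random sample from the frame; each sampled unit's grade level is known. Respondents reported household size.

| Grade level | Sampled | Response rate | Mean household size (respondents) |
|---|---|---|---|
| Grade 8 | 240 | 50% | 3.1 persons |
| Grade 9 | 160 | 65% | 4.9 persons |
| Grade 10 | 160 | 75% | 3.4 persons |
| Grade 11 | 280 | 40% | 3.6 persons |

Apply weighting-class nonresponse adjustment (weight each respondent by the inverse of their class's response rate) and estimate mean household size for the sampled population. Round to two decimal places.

3.67

Inverse-response-rate weighting restores each class to its sampled count, so class totals weight by n_sampled:
  Grade 8: 240 × 3.1 = 744
  Grade 9: 160 × 4.9 = 784
  Grade 10: 160 × 3.4 = 544
  Grade 11: 280 × 3.6 = 1008
Adjusted estimate = 3080 / 840 = 3.66667 → 3.67.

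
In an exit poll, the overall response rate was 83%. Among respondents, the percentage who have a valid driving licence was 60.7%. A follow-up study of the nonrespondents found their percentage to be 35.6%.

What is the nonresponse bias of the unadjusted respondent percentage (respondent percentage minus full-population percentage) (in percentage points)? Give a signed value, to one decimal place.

Nonresponse fraction = 1 − 0.83 = 0.17.
Bias = (nonresponse fraction) × (respondent percentage − nonrespondent percentage)
     = 0.17 × (60.7 − 35.6) = 0.17 × 25.1 = 4.267.

+4.3 percentage points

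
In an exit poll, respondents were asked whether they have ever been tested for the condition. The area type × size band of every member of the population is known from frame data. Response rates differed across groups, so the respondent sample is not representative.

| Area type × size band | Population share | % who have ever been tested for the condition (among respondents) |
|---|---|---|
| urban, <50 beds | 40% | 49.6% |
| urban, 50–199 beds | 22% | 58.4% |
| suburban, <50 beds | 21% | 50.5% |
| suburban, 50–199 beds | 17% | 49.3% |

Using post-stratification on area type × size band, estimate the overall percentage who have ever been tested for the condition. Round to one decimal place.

51.7%

Reweight to the known area type × size band distribution:
  urban, <50 beds: 0.4 × 49.6 = 19.84
  urban, 50–199 beds: 0.22 × 58.4 = 12.848
  suburban, <50 beds: 0.21 × 50.5 = 10.605
  suburban, 50–199 beds: 0.17 × 49.3 = 8.381
Post-stratified estimate = 51.674 → 51.7%.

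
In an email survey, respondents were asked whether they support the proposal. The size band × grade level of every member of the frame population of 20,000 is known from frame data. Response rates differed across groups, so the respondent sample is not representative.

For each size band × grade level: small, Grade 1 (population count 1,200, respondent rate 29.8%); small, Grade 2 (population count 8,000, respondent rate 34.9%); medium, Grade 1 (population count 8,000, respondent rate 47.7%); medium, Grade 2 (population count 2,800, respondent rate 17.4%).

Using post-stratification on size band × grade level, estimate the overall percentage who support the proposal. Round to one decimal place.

Post-stratification weights by population share, not respondent share:
  small, Grade 1: (1,200/20,000) × 29.8 = 1.788
  small, Grade 2: (8,000/20,000) × 34.9 = 13.96
  medium, Grade 1: (8,000/20,000) × 47.7 = 19.08
  medium, Grade 2: (2,800/20,000) × 17.4 = 2.436
Post-stratified estimate = 37.264 → 37.3%.

37.3%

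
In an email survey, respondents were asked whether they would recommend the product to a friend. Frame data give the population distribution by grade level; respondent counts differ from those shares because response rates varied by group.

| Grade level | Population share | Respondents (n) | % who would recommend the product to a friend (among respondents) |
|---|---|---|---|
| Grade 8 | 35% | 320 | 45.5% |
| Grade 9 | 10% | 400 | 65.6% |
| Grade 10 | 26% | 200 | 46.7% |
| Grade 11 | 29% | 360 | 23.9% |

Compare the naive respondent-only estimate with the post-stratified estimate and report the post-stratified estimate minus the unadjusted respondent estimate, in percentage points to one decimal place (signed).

-4.3 percentage points

Naive respondent-only estimate (weights = respondent counts):
  (320/1280)×45.5 + (400/1280)×65.6 + (200/1280)×46.7 + (360/1280)×23.9 = 45.8937%
Post-stratifying to population shares instead:
  0.35×45.5 + 0.1×65.6 + 0.26×46.7 + 0.29×23.9 = 41.558%
Difference = 41.558 − 45.8937 = -4.3357 pp.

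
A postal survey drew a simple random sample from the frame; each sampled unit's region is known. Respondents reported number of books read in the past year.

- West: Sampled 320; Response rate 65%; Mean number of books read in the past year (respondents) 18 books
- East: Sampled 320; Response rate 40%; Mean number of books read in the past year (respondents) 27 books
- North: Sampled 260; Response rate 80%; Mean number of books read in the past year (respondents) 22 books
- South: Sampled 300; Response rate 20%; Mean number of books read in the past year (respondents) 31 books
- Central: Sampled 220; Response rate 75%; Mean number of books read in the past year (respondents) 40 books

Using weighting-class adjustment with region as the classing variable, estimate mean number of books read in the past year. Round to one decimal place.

With weight = n_sampled/n_responded per class, the weighted class total is n_sampled:
  West: 320 × 18 = 5760
  East: 320 × 27 = 8640
  North: 260 × 22 = 5720
  South: 300 × 31 = 9300
  Central: 220 × 40 = 8800
Adjusted estimate = 38,220 / 1,420 = 26.9155 → 26.9.

26.9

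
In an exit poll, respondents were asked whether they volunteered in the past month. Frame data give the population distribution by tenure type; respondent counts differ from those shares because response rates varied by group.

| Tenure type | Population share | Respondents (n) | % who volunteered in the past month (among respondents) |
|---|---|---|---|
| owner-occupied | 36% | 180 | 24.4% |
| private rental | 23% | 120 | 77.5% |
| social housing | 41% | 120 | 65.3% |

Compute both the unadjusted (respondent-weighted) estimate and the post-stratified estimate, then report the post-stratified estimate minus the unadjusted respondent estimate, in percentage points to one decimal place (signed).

+2.1 percentage points

Naive respondent-only estimate (weights = respondent counts):
  (180/420)×24.4 + (120/420)×77.5 + (120/420)×65.3 = 51.2571%
Reweighting by population tenure type shares:
  0.36×24.4 + 0.23×77.5 + 0.41×65.3 = 53.382%
Difference = 53.382 − 51.2571 = 2.1249 pp.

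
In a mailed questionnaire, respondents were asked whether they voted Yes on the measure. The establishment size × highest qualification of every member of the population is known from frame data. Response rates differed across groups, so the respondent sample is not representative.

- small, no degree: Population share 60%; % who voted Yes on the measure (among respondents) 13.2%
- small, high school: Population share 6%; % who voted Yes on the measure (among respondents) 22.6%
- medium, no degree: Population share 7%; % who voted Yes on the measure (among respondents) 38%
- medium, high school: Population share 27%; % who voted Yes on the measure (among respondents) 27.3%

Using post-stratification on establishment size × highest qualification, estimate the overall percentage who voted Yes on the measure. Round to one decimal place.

Post-stratification weights by population share, not respondent share:
  small, no degree: 0.6 × 13.2 = 7.92
  small, high school: 0.06 × 22.6 = 1.356
  medium, no degree: 0.07 × 38 = 2.66
  medium, high school: 0.27 × 27.3 = 7.371
Post-stratified estimate = 19.307 → 19.3%.

19.3%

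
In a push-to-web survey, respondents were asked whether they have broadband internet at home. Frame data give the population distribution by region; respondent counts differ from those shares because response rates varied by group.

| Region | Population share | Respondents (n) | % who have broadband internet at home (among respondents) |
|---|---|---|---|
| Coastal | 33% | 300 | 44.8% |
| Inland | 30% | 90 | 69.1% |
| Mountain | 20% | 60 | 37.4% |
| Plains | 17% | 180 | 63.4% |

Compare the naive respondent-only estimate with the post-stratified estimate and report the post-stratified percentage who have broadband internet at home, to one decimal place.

53.8%

Unadjusted (pooled respondent) estimate weights by respondent counts:
  (300/630)×44.8 + (90/630)×69.1 + (60/630)×37.4 + (180/630)×63.4 = 52.881%
Reweighting by population region shares:
  0.33×44.8 + 0.3×69.1 + 0.2×37.4 + 0.17×63.4 = 53.772%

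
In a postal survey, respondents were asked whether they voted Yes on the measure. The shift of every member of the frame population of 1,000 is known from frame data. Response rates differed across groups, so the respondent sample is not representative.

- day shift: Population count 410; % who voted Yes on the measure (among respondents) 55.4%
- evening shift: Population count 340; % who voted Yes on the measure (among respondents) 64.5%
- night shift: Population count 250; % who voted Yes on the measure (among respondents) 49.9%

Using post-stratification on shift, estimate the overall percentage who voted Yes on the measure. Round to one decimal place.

57.1%

Each cell contributes population-share × respondent value:
  day shift: (410/1,000) × 55.4 = 22.714
  evening shift: (340/1,000) × 64.5 = 21.93
  night shift: (250/1,000) × 49.9 = 12.475
Post-stratified estimate = 57.119 → 57.1%.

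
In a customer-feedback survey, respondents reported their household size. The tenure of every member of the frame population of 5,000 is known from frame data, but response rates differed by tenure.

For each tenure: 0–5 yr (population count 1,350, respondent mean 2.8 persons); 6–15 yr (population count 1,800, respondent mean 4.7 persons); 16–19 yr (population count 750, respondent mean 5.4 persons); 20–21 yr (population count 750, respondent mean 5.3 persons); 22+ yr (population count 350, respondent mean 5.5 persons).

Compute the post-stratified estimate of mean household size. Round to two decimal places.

Weight each group's respondent value by its population share:
  0–5 yr: (1,350/5,000) × 2.8 = 0.756
  6–15 yr: (1,800/5,000) × 4.7 = 1.692
  16–19 yr: (750/5,000) × 5.4 = 0.81
  20–21 yr: (750/5,000) × 5.3 = 0.795
  22+ yr: (350/5,000) × 5.5 = 0.385
Post-stratified estimate = 4.438 → 4.44.

4.44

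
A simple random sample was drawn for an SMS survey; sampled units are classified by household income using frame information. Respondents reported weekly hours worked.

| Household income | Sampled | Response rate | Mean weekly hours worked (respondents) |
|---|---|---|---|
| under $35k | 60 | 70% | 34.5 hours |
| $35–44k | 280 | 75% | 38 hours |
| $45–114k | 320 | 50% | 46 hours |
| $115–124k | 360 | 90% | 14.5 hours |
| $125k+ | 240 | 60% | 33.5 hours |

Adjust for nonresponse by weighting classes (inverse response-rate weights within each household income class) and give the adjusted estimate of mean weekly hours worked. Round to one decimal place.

Each respondent's weight = sampled/responded in their class; summing within a class gives n_sampled, so:
  under $35k: 60 × 34.5 = 2070
  $35–44k: 280 × 38 = 10,640
  $45–114k: 320 × 46 = 14,720
  $115–124k: 360 × 14.5 = 5220
  $125k+: 240 × 33.5 = 8040
Adjusted estimate = 40,690 / 1,260 = 32.2937 → 32.3.

32.3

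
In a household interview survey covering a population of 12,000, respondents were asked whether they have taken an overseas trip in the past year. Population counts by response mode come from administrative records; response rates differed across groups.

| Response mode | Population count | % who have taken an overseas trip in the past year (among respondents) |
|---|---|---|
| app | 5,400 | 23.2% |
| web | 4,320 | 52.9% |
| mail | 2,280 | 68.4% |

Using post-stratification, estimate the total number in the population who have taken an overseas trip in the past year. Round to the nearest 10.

5,100

Apply each group's respondent rate to its population count:
  app: 5,400 × 23.2% = 1252.8
  web: 4,320 × 52.9% = 2285.28
  mail: 2,280 × 68.4% = 1559.52
Estimated total = 5097.6 → 5,100.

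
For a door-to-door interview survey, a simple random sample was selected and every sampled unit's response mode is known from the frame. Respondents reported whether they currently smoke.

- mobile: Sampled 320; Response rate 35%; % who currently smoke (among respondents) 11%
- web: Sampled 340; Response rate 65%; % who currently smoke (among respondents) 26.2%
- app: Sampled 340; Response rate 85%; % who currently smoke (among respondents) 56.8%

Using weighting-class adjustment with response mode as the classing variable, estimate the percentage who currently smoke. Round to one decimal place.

Each respondent's weight = sampled/responded in their class; summing within a class gives n_sampled, so:
  mobile: 320 × 11 = 3520
  web: 340 × 26.2 = 8908
  app: 340 × 56.8 = 19,312
Adjusted estimate = 31,740 / 1,000 = 31.74 → 31.7%.

31.7%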